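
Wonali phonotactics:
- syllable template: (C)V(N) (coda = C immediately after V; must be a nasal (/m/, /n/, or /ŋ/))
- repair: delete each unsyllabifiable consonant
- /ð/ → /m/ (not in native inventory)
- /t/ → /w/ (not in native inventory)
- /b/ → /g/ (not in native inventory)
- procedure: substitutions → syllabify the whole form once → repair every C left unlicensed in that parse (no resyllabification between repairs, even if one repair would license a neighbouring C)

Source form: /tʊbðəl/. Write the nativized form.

Substitution: /t/ → /w/, /b/ → /g/, /ð/ → /m/, giving /wʊgməl/.
Syllabifying with onset maximization leaves /g/, /l/ stranded (only a nasal (/m/, /n/, or /ŋ/) is licensed in coda position; onsets are limited to one consonant).
Each unlicensed consonant is deleted: /g/, /l/.

wʊmə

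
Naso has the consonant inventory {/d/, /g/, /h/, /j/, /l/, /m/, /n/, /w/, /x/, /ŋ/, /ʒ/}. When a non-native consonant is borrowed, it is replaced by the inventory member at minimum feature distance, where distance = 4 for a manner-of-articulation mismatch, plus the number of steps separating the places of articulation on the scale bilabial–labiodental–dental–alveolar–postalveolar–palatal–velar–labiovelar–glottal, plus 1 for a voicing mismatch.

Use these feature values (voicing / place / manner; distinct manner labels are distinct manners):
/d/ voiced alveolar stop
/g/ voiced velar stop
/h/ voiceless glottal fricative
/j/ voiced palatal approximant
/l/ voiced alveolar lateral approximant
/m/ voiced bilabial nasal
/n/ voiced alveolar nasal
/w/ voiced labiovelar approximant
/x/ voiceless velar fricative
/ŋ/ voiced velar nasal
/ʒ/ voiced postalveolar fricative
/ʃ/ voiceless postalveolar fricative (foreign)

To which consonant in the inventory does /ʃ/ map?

ʒ

/ʒ/ is closest: same manner (fricative), place distance 0 (postalveolar→postalveolar), voicing differs (+1); total 1. Next closest is /x/ at distance 2.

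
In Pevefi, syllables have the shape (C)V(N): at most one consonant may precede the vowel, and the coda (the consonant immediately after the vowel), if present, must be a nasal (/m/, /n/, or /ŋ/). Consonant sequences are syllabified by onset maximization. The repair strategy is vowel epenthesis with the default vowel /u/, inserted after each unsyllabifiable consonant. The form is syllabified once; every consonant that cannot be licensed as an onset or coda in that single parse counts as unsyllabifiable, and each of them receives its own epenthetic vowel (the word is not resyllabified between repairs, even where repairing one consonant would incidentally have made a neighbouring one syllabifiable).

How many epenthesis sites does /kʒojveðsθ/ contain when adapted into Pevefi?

5

The unsyllabifiable consonants are /k/, /j/, /ð/, /s/, /θ/; each receives one epenthetic vowel.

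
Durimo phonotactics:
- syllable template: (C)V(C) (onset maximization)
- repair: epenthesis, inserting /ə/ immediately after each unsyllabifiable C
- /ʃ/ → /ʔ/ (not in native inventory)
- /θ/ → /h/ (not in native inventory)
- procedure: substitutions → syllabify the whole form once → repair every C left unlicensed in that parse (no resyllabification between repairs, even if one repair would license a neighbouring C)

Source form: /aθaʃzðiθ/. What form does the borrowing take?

ahaʔzəðih

Substitution: /θ/ → /h/, /ʃ/ → /ʔ/, giving /ahaʔzðih/.
Syllabifying with onset maximization leaves /z/ stranded (at most one coda consonant is licensed; onsets are limited to one consonant).
Each unlicensed consonant becomes the onset of a new syllable: /z/ → /zə/.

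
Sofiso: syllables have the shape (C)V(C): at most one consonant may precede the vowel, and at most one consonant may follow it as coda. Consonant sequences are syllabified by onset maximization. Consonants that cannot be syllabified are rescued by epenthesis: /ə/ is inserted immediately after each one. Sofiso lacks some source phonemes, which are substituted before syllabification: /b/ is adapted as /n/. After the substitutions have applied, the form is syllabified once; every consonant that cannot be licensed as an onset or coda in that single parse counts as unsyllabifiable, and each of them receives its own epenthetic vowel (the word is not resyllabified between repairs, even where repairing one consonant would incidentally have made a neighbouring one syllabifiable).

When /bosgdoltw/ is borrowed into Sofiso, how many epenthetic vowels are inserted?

3

After substitution the input is /nosgdoltw/.
The unsyllabifiable consonants are /g/, /t/, /w/; each receives one epenthetic vowel.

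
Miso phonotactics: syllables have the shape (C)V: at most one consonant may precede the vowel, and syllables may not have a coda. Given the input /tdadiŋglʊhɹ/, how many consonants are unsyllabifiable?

Under (C)V, the unsyllabifiable consonants are /t/, /ŋ/, /g/, /h/, /ɹ/ (no codas are permitted; onsets are limited to one consonant).

5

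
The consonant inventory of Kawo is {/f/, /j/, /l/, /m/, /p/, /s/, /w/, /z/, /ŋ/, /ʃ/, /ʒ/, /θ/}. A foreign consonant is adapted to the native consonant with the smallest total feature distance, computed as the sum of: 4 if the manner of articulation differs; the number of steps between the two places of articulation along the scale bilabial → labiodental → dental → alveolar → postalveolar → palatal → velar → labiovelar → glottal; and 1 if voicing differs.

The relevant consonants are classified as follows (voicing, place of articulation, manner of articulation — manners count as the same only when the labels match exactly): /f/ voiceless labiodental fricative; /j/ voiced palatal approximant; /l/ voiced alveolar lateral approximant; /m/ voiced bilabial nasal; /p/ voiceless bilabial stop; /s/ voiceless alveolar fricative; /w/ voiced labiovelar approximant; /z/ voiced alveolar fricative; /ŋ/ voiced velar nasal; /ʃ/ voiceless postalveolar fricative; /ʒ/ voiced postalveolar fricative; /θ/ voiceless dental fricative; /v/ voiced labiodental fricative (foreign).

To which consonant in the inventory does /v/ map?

/f/ is closest: same manner (fricative), place distance 0 (labiodental→labiodental), voicing differs (+1); total 1. Next closest is /z/ at distance 2.

f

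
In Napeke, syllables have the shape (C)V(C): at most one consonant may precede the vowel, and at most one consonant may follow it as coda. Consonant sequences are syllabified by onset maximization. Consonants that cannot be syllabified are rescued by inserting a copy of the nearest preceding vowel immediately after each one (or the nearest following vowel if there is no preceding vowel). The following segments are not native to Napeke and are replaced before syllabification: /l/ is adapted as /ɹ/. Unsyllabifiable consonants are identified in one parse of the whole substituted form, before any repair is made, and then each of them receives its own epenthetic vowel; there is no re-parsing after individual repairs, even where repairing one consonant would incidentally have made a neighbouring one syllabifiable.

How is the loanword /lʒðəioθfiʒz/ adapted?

Substitution: /l/ → /ɹ/, giving /ɹʒðəioθfiʒz/.
Under (C)V(C), the unsyllabifiable consonants are /ɹ/, /ʒ/, /z/ (at most one coda consonant is licensed; onsets are limited to one consonant).
Each unlicensed consonant becomes the onset of a new syllable: /ɹ/ → /ɹə/, /ʒ/ → /ʒə/, /z/ → /zi/.

ɹəʒəðəioθfiʒzi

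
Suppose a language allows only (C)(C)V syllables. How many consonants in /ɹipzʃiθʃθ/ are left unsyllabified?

Syllabifying with onset maximization leaves /p/, /θ/, /ʃ/, /θ/ stranded (no codas are permitted; onsets may contain at most 2 consonants).

4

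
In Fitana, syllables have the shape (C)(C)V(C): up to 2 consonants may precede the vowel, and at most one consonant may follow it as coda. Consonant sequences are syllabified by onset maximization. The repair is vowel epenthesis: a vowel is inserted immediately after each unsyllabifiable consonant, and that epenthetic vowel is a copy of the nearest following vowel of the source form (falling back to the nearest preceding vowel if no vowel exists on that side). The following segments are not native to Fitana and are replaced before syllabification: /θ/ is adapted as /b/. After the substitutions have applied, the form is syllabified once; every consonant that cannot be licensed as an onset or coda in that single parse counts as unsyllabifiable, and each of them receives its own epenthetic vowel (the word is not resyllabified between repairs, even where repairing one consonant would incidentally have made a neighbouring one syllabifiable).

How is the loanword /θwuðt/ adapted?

bwuðtu

Substitution: /θ/ → /b/, giving /bwuðt/.
Under (C)(C)V(C), the unsyllabifiable consonants are /t/ (at most one coda consonant is licensed; onsets may contain at most 2 consonants).
Epenthesis after each stranded consonant: /t/ → /tu/.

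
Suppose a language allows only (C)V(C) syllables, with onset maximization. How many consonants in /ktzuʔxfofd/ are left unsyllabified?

4

The consonants /k/, /t/, /x/, /d/ cannot be parsed into a legal (C)V(C) syllable (at most one coda consonant is licensed; onsets are limited to one consonant).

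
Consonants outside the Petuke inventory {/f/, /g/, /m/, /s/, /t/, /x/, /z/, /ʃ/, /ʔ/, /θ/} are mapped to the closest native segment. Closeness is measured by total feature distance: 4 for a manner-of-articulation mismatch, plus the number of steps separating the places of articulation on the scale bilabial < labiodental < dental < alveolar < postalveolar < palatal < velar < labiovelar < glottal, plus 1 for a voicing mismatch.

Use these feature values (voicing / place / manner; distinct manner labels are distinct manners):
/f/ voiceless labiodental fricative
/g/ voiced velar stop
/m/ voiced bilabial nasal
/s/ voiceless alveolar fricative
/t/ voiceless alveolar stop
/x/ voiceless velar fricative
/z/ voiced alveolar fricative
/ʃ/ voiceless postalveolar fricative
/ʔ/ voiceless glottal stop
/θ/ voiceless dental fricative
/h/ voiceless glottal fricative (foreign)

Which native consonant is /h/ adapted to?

x

/x/ is closest: same manner (fricative), place distance 2 (glottal→velar), same voicing; total 2. Next closest is /ʃ/ at distance 4.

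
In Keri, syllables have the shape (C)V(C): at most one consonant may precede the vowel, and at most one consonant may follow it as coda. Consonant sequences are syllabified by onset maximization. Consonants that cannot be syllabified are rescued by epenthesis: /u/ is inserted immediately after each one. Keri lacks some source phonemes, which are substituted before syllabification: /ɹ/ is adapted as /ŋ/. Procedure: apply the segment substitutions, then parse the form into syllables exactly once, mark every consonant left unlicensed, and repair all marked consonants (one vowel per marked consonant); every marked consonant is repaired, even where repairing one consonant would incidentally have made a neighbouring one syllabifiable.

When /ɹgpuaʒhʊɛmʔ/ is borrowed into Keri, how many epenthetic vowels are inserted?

After substitution the input is /ŋgpuaʒhʊɛmʔ/.
The unsyllabifiable consonants are /ŋ/, /g/, /ʔ/; each receives one epenthetic vowel.

3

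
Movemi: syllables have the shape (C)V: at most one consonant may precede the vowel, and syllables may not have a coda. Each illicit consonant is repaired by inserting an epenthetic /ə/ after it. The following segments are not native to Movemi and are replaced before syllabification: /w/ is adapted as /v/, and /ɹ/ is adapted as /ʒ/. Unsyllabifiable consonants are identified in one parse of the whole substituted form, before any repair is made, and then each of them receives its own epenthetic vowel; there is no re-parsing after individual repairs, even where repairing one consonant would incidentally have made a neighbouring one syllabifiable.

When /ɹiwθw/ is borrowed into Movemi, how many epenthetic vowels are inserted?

3

After substitution the input is /ʒivθv/.
The unsyllabifiable consonants are /v/, /θ/, /v/; each receives one epenthetic vowel.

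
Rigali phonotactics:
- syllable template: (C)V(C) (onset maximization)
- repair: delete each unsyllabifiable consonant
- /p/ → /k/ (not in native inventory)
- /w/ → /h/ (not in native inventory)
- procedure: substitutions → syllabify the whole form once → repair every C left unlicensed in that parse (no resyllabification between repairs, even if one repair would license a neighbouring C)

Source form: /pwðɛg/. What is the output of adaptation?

Substitution: /p/ → /k/, /w/ → /h/, giving /khðɛg/.
Under (C)V(C), the unsyllabifiable consonants are /k/, /h/ (at most one coda consonant is licensed; onsets are limited to one consonant).
Each unlicensed consonant is deleted: /k/, /h/.

ðɛg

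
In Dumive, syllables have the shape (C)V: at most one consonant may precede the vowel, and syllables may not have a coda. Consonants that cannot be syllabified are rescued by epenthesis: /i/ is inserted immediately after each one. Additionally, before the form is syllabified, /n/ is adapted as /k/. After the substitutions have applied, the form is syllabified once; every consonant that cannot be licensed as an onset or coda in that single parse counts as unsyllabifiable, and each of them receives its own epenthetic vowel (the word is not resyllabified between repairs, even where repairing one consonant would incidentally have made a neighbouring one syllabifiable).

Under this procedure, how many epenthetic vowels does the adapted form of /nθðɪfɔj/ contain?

After substitution the input is /kθðɪfɔj/.
The unsyllabifiable consonants are /k/, /θ/, /j/; each receives one epenthetic vowel.

3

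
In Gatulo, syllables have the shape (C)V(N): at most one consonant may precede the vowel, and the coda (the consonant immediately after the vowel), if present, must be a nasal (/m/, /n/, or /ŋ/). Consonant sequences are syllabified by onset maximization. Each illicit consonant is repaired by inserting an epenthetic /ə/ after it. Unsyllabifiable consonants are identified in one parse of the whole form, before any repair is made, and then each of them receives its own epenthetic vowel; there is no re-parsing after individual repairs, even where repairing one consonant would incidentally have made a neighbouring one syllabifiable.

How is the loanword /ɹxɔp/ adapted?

Syllabifying with onset maximization leaves /ɹ/, /p/ stranded (only a nasal (/m/, /n/, or /ŋ/) is licensed in coda position; onsets are limited to one consonant).
Epenthesis after each stranded consonant: /ɹ/ → /ɹə/, /p/ → /pə/.

ɹəxɔpə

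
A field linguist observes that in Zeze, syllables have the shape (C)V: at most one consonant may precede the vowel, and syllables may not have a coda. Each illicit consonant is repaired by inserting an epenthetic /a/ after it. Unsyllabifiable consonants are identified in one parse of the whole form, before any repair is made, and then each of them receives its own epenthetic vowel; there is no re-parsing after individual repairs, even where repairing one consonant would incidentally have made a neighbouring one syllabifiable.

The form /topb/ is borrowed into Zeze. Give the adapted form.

The consonants /p/, /b/ cannot be parsed into a legal (C)V syllable (no codas are permitted; onsets are limited to one consonant).
Epenthesis after each stranded consonant: /p/ → /pa/, /b/ → /ba/.

topaba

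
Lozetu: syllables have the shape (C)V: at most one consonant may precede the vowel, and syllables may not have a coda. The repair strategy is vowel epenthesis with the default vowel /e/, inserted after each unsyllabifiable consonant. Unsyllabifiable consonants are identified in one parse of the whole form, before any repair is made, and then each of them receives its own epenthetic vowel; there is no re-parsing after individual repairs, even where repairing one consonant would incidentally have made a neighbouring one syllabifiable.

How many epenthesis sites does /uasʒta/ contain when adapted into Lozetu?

2

The unsyllabifiable consonants are /s/, /ʒ/; each receives one epenthetic vowel.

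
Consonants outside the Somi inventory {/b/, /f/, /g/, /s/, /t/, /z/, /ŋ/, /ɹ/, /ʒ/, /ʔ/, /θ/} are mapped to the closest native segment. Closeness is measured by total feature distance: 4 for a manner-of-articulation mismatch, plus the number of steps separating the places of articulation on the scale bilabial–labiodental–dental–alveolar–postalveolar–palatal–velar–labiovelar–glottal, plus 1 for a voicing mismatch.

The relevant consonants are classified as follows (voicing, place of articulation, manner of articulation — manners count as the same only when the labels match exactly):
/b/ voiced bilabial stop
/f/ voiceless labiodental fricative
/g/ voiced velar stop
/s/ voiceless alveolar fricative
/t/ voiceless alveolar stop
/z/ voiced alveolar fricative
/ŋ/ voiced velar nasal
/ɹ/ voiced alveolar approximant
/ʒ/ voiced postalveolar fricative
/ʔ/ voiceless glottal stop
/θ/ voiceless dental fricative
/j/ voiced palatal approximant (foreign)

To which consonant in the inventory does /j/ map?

/ɹ/ is closest: same manner (approximant), place distance 2 (palatal→alveolar), same voicing; total 2. Next closest is /g/ at distance 5.

ɹ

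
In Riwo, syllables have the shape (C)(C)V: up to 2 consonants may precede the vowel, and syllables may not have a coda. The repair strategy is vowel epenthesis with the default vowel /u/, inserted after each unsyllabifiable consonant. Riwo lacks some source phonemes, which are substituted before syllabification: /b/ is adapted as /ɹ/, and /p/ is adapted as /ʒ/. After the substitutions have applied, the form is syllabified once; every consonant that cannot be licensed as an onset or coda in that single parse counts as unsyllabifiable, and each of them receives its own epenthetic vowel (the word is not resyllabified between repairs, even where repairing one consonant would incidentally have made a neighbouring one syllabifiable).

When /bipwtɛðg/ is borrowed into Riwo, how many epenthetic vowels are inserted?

After substitution the input is /ɹiʒwtɛðg/.
The unsyllabifiable consonants are /ʒ/, /ð/, /g/; each receives one epenthetic vowel.

3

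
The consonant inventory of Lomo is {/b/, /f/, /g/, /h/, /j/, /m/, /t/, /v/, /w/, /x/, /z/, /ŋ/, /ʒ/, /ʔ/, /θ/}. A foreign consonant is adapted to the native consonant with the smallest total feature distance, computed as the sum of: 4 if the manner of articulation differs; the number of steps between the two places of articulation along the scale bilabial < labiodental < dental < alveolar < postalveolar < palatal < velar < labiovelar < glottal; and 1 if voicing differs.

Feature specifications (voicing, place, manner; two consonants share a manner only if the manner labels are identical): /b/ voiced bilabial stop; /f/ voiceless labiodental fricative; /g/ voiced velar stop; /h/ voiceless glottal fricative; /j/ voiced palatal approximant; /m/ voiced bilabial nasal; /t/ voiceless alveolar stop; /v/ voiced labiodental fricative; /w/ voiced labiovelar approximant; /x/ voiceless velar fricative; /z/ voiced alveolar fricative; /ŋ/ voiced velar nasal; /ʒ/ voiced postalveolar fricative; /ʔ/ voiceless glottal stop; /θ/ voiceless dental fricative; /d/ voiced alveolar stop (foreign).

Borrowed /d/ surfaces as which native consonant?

t

/t/ is closest: same manner (stop), place distance 0 (alveolar→alveolar), voicing differs (+1); total 1. Next closest is /b/ at distance 3.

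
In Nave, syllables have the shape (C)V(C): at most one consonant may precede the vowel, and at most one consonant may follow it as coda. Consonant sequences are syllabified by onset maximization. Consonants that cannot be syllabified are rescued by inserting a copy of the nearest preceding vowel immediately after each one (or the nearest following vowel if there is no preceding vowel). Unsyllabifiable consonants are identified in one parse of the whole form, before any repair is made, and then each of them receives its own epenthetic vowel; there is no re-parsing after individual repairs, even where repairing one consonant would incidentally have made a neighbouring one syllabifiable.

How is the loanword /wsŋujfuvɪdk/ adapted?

wusuŋujfuvɪdkɪ

Syllabifying with onset maximization leaves /w/, /s/, /k/ stranded (at most one coda consonant is licensed; onsets are limited to one consonant).
Each unlicensed consonant becomes the onset of a new syllable: /w/ → /wu/, /s/ → /su/, /k/ → /kɪ/.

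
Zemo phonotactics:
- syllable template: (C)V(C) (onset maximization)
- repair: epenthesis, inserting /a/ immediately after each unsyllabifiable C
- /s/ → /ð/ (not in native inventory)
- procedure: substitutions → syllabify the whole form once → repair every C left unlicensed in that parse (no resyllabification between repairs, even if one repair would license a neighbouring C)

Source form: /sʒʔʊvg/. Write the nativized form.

Substitution: /s/ → /ð/, giving /ðʒʔʊvg/.
Syllabifying with onset maximization leaves /ð/, /ʒ/, /g/ stranded (at most one coda consonant is licensed; onsets are limited to one consonant).
Each unlicensed consonant becomes the onset of a new syllable: /ð/ → /ða/, /ʒ/ → /ʒa/, /g/ → /ga/.

ðaʒaʔʊvga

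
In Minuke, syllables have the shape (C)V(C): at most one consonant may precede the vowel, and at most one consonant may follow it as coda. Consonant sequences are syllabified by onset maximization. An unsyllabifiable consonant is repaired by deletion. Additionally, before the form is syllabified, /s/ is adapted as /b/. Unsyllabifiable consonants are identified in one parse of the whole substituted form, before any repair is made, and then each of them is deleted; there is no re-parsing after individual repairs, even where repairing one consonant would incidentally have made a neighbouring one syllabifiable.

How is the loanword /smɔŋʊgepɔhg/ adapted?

Substitution: /s/ → /b/, giving /bmɔŋʊgepɔhg/.
Under (C)V(C), the unsyllabifiable consonants are /b/, /g/ (at most one coda consonant is licensed; onsets are limited to one consonant).
Deletion applies to /b/, /g/.

mɔŋʊgepɔh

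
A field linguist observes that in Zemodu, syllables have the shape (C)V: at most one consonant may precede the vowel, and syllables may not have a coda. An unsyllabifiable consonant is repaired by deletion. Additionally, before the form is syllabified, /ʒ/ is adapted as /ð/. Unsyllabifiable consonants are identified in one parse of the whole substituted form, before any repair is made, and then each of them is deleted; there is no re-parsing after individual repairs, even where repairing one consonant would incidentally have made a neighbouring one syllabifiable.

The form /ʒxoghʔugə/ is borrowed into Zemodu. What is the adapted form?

xoʔugə

Substitution: /ʒ/ → /ð/, giving /ðxoghʔugə/.
Syllabifying with onset maximization leaves /ð/, /g/, /h/ stranded (no codas are permitted; onsets are limited to one consonant).
Each unlicensed consonant is deleted: /ð/, /g/, /h/.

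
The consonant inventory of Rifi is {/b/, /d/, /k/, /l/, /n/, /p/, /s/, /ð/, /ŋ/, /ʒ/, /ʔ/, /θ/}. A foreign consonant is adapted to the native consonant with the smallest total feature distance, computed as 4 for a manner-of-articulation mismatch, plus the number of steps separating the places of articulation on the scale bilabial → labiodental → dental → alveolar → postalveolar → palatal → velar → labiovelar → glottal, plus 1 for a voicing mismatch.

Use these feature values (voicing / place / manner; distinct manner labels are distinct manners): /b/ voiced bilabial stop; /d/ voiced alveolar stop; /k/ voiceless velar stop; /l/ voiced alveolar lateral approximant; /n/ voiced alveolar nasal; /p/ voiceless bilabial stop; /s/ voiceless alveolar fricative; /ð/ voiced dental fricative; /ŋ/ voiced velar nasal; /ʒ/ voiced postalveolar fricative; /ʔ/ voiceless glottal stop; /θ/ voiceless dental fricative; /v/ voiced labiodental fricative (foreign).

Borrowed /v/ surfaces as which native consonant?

/ð/ is closest: same manner (fricative), place distance 1 (labiodental→dental), same voicing; total 1. Next closest is /θ/ at distance 2.

ð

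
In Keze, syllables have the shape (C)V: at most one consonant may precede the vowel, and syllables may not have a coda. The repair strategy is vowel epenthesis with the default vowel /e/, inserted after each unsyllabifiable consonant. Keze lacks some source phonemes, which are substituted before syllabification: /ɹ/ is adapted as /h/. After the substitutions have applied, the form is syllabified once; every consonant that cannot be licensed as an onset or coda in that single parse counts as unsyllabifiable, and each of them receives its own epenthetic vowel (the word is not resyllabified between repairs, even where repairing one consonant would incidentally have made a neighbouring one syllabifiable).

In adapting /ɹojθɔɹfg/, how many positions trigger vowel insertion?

After substitution the input is /hojθɔhfg/.
The unsyllabifiable consonants are /j/, /h/, /f/, /g/; each receives one epenthetic vowel.

4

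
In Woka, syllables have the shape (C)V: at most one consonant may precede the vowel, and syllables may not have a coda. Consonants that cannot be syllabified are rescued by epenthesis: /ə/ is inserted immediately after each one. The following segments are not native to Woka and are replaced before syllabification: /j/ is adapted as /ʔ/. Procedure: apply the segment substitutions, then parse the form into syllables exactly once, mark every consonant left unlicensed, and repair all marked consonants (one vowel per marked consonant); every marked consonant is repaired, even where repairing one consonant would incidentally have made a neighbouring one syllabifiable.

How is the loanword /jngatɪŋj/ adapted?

Substitution: /j/ → /ʔ/, giving /ʔngatɪŋʔ/.
Under (C)V, the unsyllabifiable consonants are /ʔ/, /n/, /ŋ/, /ʔ/ (no codas are permitted; onsets are limited to one consonant).
Each unlicensed consonant becomes the onset of a new syllable: /ʔ/ → /ʔə/, /n/ → /nə/, /ŋ/ → /ŋə/, /ʔ/ → /ʔə/.

ʔənəgatɪŋəʔə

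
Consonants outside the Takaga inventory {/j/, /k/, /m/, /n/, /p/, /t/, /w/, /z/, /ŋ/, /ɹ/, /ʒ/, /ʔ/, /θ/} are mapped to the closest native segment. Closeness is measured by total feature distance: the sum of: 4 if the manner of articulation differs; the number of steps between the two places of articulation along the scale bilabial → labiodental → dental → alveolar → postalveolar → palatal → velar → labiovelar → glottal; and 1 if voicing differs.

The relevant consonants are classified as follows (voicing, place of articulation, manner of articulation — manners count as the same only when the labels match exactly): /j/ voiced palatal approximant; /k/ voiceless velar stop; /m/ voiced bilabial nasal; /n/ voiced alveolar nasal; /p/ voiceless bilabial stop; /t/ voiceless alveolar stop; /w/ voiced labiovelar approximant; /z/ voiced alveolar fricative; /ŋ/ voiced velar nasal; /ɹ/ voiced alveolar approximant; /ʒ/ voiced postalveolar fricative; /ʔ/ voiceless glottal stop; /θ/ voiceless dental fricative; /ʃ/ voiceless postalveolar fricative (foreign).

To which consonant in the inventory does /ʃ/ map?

/ʒ/ is closest: same manner (fricative), place distance 0 (postalveolar→postalveolar), voicing differs (+1); total 1. Next closest is /z/ at distance 2.

ʒ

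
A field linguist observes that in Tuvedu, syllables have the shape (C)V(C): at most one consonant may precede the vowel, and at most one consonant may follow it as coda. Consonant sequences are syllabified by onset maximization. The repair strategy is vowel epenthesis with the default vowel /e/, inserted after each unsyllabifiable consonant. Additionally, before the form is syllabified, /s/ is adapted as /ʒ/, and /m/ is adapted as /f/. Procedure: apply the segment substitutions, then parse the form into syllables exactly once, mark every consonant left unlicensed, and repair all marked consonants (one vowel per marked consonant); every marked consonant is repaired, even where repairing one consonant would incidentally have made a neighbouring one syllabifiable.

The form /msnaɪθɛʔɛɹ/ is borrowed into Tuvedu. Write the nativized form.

Substitution: /m/ → /f/, /s/ → /ʒ/, giving /fʒnaɪθɛʔɛɹ/.
Syllabifying with onset maximization leaves /f/, /ʒ/ stranded (at most one coda consonant is licensed; onsets are limited to one consonant).
Inserting the epenthetic vowel yields /f/ → /fe/, /ʒ/ → /ʒe/.

feʒenaɪθɛʔɛɹ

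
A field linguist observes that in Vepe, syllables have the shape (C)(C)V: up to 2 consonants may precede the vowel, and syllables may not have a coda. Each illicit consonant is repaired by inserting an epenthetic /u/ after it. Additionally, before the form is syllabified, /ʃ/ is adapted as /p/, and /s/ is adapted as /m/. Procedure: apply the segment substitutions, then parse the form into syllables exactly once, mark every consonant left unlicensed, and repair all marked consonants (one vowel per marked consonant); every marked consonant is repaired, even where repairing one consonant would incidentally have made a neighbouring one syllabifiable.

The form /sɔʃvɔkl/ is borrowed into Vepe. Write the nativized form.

mɔpvɔkulu

Substitution: /s/ → /m/, /ʃ/ → /p/, giving /mɔpvɔkl/.
The consonants /k/, /l/ cannot be parsed into a legal (C)(C)V syllable (no codas are permitted; onsets may contain at most 2 consonants).
Epenthesis after each stranded consonant: /k/ → /ku/, /l/ → /lu/.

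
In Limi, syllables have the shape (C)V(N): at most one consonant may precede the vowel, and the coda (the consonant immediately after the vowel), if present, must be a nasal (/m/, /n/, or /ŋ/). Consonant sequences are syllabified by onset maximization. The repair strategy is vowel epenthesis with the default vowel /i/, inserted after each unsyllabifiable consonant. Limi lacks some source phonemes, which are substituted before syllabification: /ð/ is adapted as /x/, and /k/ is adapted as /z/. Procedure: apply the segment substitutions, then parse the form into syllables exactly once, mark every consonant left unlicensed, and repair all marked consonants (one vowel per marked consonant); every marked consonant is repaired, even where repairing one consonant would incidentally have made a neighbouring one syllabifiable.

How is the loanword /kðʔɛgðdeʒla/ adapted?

zixiʔɛgixideʒila

Substitution: /k/ → /z/, /ð/ → /x/, giving /zxʔɛgxdeʒla/.
The consonants /z/, /x/, /g/, /x/, /ʒ/ cannot be parsed into a legal (C)V(N) syllable (only a nasal (/m/, /n/, or /ŋ/) is licensed in coda position; onsets are limited to one consonant).
Inserting the epenthetic vowel yields /z/ → /zi/, /x/ → /xi/, /g/ → /gi/, /x/ → /xi/, /ʒ/ → /ʒi/.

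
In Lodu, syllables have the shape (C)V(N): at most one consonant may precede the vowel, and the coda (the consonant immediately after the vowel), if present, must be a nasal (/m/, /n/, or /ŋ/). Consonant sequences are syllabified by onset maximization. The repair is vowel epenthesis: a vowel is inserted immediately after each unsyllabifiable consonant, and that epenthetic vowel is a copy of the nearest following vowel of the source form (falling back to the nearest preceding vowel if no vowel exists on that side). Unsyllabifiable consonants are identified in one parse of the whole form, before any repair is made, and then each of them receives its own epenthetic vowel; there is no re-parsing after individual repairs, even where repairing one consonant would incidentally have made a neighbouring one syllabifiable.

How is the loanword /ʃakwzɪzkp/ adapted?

ʃakɪwɪzɪzɪkɪpɪ

Under (C)V(N), the unsyllabifiable consonants are /k/, /w/, /z/, /k/, /p/ (only a nasal (/m/, /n/, or /ŋ/) is licensed in coda position; onsets are limited to one consonant).
Each unlicensed consonant becomes the onset of a new syllable: /k/ → /kɪ/, /w/ → /wɪ/, /z/ → /zɪ/, /k/ → /kɪ/, /p/ → /pɪ/.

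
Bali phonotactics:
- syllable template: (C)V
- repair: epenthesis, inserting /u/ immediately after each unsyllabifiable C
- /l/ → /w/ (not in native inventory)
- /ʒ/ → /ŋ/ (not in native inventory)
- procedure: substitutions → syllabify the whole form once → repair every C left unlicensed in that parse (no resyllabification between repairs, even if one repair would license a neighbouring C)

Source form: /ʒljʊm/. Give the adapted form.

ŋuwujʊmu

Substitution: /ʒ/ → /ŋ/, /l/ → /w/, giving /ŋwjʊm/.
Under (C)V, the unsyllabifiable consonants are /ŋ/, /w/, /m/ (no codas are permitted; onsets are limited to one consonant).
Inserting the epenthetic vowel yields /ŋ/ → /ŋu/, /w/ → /wu/, /m/ → /mu/.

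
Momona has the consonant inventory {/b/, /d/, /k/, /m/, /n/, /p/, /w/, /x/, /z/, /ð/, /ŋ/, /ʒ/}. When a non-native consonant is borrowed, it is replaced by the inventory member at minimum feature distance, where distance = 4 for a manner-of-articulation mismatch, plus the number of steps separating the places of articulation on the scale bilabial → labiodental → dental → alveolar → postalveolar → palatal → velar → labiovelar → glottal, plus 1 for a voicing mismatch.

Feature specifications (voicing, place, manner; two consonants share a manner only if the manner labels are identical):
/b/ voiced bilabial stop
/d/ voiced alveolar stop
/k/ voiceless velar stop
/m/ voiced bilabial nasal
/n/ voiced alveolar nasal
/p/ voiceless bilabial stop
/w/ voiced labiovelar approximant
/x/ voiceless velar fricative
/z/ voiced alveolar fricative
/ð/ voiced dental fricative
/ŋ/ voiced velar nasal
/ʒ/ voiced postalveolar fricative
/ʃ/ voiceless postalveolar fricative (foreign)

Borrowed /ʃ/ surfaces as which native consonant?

/ʒ/ is closest: same manner (fricative), place distance 0 (postalveolar→postalveolar), voicing differs (+1); total 1. Next closest is /x/ at distance 2.

ʒ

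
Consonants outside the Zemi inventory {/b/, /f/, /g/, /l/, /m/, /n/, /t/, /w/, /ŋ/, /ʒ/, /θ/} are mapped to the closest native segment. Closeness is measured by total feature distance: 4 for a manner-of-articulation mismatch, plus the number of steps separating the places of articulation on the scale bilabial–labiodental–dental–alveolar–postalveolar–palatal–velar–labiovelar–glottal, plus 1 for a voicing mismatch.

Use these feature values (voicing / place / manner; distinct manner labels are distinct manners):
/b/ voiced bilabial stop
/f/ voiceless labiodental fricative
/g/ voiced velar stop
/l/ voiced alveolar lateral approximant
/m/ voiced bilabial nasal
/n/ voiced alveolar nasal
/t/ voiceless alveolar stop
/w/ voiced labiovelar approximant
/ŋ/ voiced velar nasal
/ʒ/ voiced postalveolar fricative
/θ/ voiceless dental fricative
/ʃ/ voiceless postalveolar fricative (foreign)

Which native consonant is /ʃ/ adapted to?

ʒ

/ʒ/ is closest: same manner (fricative), place distance 0 (postalveolar→postalveolar), voicing differs (+1); total 1. Next closest is /θ/ at distance 2.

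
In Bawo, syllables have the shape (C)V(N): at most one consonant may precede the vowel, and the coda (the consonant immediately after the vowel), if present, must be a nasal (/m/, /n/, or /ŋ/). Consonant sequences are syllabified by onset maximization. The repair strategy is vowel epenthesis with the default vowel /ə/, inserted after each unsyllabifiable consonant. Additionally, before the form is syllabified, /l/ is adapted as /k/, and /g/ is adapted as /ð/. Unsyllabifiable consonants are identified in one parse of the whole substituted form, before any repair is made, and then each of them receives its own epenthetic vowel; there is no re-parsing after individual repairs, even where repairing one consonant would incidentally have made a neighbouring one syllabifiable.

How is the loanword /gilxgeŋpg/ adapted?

ðikəxəðeŋpəðə

Substitution: /g/ → /ð/, /l/ → /k/, giving /ðikxðeŋpð/.
Syllabifying with onset maximization leaves /k/, /x/, /p/, /ð/ stranded (only a nasal (/m/, /n/, or /ŋ/) is licensed in coda position; onsets are limited to one consonant).
Each unlicensed consonant becomes the onset of a new syllable: /k/ → /kə/, /x/ → /xə/, /p/ → /pə/, /ð/ → /ðə/.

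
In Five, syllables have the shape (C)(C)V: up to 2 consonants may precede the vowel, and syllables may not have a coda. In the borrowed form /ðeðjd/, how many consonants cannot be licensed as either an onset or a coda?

Syllabifying with onset maximization leaves /ð/, /j/, /d/ stranded (no codas are permitted; onsets may contain at most 2 consonants).

3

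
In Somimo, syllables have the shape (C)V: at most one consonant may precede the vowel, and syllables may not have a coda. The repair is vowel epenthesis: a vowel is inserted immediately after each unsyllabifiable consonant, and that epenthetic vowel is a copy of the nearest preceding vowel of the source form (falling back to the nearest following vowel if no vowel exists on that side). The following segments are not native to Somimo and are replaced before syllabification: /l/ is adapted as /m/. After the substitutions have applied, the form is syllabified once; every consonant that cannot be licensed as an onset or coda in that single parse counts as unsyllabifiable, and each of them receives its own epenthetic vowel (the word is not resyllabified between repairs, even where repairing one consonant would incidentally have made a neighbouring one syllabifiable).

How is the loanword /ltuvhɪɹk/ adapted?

mutuvuhɪɹɪkɪ

Substitution: /l/ → /m/, giving /mtuvhɪɹk/.
Syllabifying with onset maximization leaves /m/, /v/, /ɹ/, /k/ stranded (no codas are permitted; onsets are limited to one consonant).
Epenthesis after each stranded consonant: /m/ → /mu/, /v/ → /vu/, /ɹ/ → /ɹɪ/, /k/ → /kɪ/.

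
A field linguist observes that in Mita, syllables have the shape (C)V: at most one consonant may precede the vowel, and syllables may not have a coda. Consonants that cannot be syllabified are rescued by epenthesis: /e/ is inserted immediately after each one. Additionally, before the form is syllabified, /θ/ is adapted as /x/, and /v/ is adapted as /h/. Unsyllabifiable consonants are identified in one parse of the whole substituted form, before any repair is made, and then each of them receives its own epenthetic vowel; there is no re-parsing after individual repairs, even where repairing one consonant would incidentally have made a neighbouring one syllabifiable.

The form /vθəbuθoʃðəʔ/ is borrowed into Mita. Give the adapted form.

hexəbuxoʃeðəʔe

Substitution: /v/ → /h/, /θ/ → /x/, giving /hxəbuxoʃðəʔ/.
Syllabifying with onset maximization leaves /h/, /ʃ/, /ʔ/ stranded (no codas are permitted; onsets are limited to one consonant).
Each unlicensed consonant becomes the onset of a new syllable: /h/ → /he/, /ʃ/ → /ʃe/, /ʔ/ → /ʔe/.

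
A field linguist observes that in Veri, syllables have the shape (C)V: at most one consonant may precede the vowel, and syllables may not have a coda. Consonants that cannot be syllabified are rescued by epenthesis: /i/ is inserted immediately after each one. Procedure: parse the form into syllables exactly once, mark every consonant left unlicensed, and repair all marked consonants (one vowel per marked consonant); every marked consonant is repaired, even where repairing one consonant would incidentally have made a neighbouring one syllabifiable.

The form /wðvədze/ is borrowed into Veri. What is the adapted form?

wiðivədize

The consonants /w/, /ð/, /d/ cannot be parsed into a legal (C)V syllable (no codas are permitted; onsets are limited to one consonant).
Epenthesis after each stranded consonant: /w/ → /wi/, /ð/ → /ði/, /d/ → /di/.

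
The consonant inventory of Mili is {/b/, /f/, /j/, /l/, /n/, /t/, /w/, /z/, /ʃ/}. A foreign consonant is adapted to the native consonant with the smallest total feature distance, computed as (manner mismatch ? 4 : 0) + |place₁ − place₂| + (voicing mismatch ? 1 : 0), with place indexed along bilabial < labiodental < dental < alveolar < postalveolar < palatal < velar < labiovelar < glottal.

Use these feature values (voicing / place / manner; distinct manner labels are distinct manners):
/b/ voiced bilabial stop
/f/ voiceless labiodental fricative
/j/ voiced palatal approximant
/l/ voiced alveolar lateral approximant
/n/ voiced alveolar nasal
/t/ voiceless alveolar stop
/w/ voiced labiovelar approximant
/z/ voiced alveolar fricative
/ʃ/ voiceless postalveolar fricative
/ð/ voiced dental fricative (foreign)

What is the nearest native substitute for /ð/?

z

/z/ is closest: same manner (fricative), place distance 1 (dental→alveolar), same voicing; total 1. Next closest is /f/ at distance 2.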